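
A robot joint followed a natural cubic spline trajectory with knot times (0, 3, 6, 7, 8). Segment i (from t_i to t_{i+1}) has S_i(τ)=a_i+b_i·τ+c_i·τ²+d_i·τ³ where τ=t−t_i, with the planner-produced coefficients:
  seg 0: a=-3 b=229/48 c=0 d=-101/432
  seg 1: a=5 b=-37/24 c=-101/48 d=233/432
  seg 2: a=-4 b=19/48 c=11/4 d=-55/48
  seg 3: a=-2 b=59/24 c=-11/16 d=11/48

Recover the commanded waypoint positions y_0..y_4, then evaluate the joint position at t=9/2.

y_0 = S_0(0) = a_0 = -3
y_1 = S_1(0) = a_1 = 5
y_2 = S_2(0) = a_2 = -4
y_3 = S_3(0) = a_3 = -2
y_4 = S_3(1) = 0
t_q=9/2 is in segment 1 (τ=3/2); S_1(τ)=-29/128

y_0=-3 y_1=5 y_2=-4 y_3=-2 y_4=0
S(9/2) = -29/128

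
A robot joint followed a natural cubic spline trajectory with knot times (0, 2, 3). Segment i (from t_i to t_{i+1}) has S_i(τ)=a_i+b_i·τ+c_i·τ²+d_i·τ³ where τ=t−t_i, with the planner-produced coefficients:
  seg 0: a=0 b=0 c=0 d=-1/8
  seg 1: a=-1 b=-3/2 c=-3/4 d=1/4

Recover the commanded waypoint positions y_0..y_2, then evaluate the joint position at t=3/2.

y_0=0 y_1=-1 y_2=-3
S(3/2) = -27/64

y_0 = S_0(0) = a_0 = 0
y_1 = S_1(0) = a_1 = -1
y_2 = S_1(1) = -3
t_q=3/2 is in segment 0 (τ=3/2); S_0(τ)=-27/64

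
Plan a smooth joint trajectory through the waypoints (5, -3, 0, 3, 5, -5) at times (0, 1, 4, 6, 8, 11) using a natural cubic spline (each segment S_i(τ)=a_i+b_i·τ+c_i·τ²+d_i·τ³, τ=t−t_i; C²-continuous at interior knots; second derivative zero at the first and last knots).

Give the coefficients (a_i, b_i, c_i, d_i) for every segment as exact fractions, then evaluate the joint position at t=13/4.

Δ: Δ0=-8, Δ1=1, Δ2=3/2, Δ3=1, Δ4=-10/3
row 1: diag=8, rhs=54; c'=3/8, d'=27/4
row 2: denom=10−3·3/8=71/8; d'=(3−3·27/4)/(71/8)=-138/71
row 3: denom=8−2·16/71=536/71; d'=(-3−2·-138/71)/(536/71)=63/536
row 4: denom=10−2·71/268=1269/134; d'=(-26−2·63/536)/(1269/134)=-7031/2538
back: M4=-7031/2538
back: M3=63/536−71/268·-7031/2538=2161/2538
back: M2=-138/71−16/71·2161/2538=-2710/1269
back: M1=27/4−3/8·-2710/1269=3194/423
M: M0=0, M1=3194/423, M2=-2710/1269, M3=2161/2538, M4=-7031/2538, M5=0
seg 0: a=5, c=M0/2=0, d=(M1−M0)/(6·1)=1597/1269, b=Δ0−h0·(2M0+M1)/6=-11749/1269
seg 1: a=-3, c=M1/2=1597/423, d=(M2−M1)/(6·3)=-6146/11421, b=Δ1−h1·(2M1+M2)/6=-6958/1269
seg 2: a=0, c=M2/2=-1355/1269, d=(M3−M2)/(6·2)=2527/10152, b=Δ2−h2·(2M2+M3)/6=3350/1269
seg 3: a=3, c=M3/2=2161/5076, d=(M4−M3)/(6·2)=-383/1269, b=Δ3−h3·(2M3+M4)/6=1147/846
seg 4: a=5, c=M4/2=-7031/5076, d=(M5−M4)/(6·3)=7031/45684, b=Δ4−h4·(2M4+M5)/6=-1429/2538
t_q=13/4 → seg 1, τ=9/4; S=-3+-6958/1269·τ+1597/423·τ²+-6146/11421·τ³=-10619/4512

  seg 0: a=5 b=-11749/1269 c=0 d=1597/1269
  seg 1: a=-3 b=-6958/1269 c=1597/423 d=-6146/11421
  seg 2: a=0 b=3350/1269 c=-1355/1269 d=2527/10152
  seg 3: a=3 b=1147/846 c=2161/5076 d=-383/1269
  seg 4: a=5 b=-1429/2538 c=-7031/5076 d=7031/45684
S(13/4) = -10619/4512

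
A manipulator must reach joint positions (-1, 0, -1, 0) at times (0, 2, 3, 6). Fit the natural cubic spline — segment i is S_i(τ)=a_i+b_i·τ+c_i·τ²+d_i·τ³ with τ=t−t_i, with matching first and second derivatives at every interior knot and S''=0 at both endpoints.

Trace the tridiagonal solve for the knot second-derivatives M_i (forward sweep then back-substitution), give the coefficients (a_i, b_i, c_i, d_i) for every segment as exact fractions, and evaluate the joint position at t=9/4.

  seg 0: a=-1 b=301/282 c=0 d=-20/141
  seg 1: a=0 b=-179/282 c=-40/47 d=137/282
  seg 2: a=-1 b=-124/141 c=57/94 d=-19/282
S(9/4) = -1229/6016

Δ: Δ0=1/2, Δ1=-1, Δ2=1/3
row 1: diag=6, rhs=-9; c'=1/6, d'=-3/2
row 2: denom=8−1·1/6=47/6; d'=(8−1·-3/2)/(47/6)=57/47
back: M2=57/47
back: M1=-3/2−1/6·57/47=-80/47
M: M0=0, M1=-80/47, M2=57/47, M3=0
seg 0: a=-1, c=M0/2=0, d=(M1−M0)/(6·2)=-20/141, b=Δ0−h0·(2M0+M1)/6=301/282
seg 1: a=0, c=M1/2=-40/47, d=(M2−M1)/(6·1)=137/282, b=Δ1−h1·(2M1+M2)/6=-179/282
seg 2: a=-1, c=M2/2=57/94, d=(M3−M2)/(6·3)=-19/282, b=Δ2−h2·(2M2+M3)/6=-124/141
t_q=9/4 → seg 1, τ=1/4; S=0+-179/282·τ+-40/47·τ²+137/282·τ³=-1229/6016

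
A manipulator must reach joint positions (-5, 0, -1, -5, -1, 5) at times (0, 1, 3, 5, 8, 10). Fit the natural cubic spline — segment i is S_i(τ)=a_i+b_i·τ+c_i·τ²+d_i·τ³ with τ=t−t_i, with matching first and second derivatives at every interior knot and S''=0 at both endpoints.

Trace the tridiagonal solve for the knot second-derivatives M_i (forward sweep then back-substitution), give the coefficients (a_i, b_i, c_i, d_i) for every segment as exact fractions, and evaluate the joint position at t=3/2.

  seg 0: a=-5 b=66653/11292 c=0 d=-10193/11292
  seg 1: a=0 b=18037/5646 c=-10193/3764 d=9719/22584
  seg 2: a=-1 b=-6982/2823 c=-237/1882 d=2047/11292
  seg 3: a=-5 b=-2263/2823 c=905/941 d=-706/8469
  seg 4: a=-1 b=7673/2823 c=199/941 d=-199/5646
S(3/2) = 58665/60224

Δ: Δ0=5, Δ1=-1/2, Δ2=-2, Δ3=4/3, Δ4=3
row 1: diag=6, rhs=-33; c'=1/3, d'=-11/2
row 2: denom=8−2·1/3=22/3; d'=(-9−2·-11/2)/(22/3)=3/11
row 3: denom=10−2·3/11=104/11; d'=(20−2·3/11)/(104/11)=107/52
row 4: denom=10−3·33/104=941/104; d'=(10−3·107/52)/(941/104)=398/941
back: M4=398/941
back: M3=107/52−33/104·398/941=1810/941
back: M2=3/11−3/11·1810/941=-237/941
back: M1=-11/2−1/3·-237/941=-10193/1882
M: M0=0, M1=-10193/1882, M2=-237/941, M3=1810/941, M4=398/941, M5=0
seg 0: a=-5, c=M0/2=0, d=(M1−M0)/(6·1)=-10193/11292, b=Δ0−h0·(2M0+M1)/6=66653/11292
seg 1: a=0, c=M1/2=-10193/3764, d=(M2−M1)/(6·2)=9719/22584, b=Δ1−h1·(2M1+M2)/6=18037/5646
seg 2: a=-1, c=M2/2=-237/1882, d=(M3−M2)/(6·2)=2047/11292, b=Δ2−h2·(2M2+M3)/6=-6982/2823
seg 3: a=-5, c=M3/2=905/941, d=(M4−M3)/(6·3)=-706/8469, b=Δ3−h3·(2M3+M4)/6=-2263/2823
seg 4: a=-1, c=M4/2=199/941, d=(M5−M4)/(6·2)=-199/5646, b=Δ4−h4·(2M4+M5)/6=7673/2823
t_q=3/2 → seg 1, τ=1/2; S=0+18037/5646·τ+-10193/3764·τ²+9719/22584·τ³=58665/60224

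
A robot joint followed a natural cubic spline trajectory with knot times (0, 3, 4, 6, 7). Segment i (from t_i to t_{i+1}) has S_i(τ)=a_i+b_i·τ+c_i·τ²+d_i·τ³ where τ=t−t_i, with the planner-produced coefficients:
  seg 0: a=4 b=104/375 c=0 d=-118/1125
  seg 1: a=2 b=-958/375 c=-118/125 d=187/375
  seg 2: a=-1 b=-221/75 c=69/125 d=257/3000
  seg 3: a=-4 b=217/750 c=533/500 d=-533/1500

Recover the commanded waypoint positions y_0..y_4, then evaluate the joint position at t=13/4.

y_0 = S_0(0) = a_0 = 4
y_1 = S_1(0) = a_1 = 2
y_2 = S_2(0) = a_2 = -1
y_3 = S_3(0) = a_3 = -4
y_4 = S_3(1) = -3
t_q=13/4 is in segment 1 (τ=1/4); S_1(τ)=10481/8000

y_0=4 y_1=2 y_2=-1 y_3=-4 y_4=-3
S(13/4) = 10481/8000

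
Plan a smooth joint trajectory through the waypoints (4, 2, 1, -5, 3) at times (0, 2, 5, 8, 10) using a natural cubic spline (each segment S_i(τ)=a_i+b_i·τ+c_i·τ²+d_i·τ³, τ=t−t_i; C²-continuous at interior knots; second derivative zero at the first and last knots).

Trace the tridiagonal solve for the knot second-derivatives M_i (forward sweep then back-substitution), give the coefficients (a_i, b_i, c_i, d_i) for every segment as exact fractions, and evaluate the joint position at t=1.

  seg 0: a=4 b=-344/255 c=0 d=89/1020
  seg 1: a=2 b=-77/255 c=89/170 d=-817/4590
  seg 2: a=1 b=-59/30 c=-55/51 d=1633/4590
  seg 3: a=-5 b=298/255 c=361/170 d=-361/1020
S(1) = 931/340

Δ: Δ0=-1, Δ1=-1/3, Δ2=-2, Δ3=4
row 1: diag=10, rhs=4; c'=3/10, d'=2/5
row 2: denom=12−3·3/10=111/10; d'=(-10−3·2/5)/(111/10)=-112/111
row 3: denom=10−3·10/37=340/37; d'=(36−3·-112/111)/(340/37)=361/85
back: M3=361/85
back: M2=-112/111−10/37·361/85=-110/51
back: M1=2/5−3/10·-110/51=89/85
M: M0=0, M1=89/85, M2=-110/51, M3=361/85, M4=0
seg 0: a=4, c=M0/2=0, d=(M1−M0)/(6·2)=89/1020, b=Δ0−h0·(2M0+M1)/6=-344/255
seg 1: a=2, c=M1/2=89/170, d=(M2−M1)/(6·3)=-817/4590, b=Δ1−h1·(2M1+M2)/6=-77/255
seg 2: a=1, c=M2/2=-55/51, d=(M3−M2)/(6·3)=1633/4590, b=Δ2−h2·(2M2+M3)/6=-59/30
seg 3: a=-5, c=M3/2=361/170, d=(M4−M3)/(6·2)=-361/1020, b=Δ3−h3·(2M3+M4)/6=298/255
t_q=1 → seg 0, τ=1; S=4+-344/255·τ+0·τ²+89/1020·τ³=931/340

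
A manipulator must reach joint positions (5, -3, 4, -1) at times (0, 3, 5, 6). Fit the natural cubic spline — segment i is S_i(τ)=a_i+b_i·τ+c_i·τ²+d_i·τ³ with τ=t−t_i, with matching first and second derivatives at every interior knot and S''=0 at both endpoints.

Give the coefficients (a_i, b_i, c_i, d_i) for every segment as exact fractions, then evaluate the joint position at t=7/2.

  seg 0: a=5 b=-467/84 c=0 d=9/28
  seg 1: a=-3 b=131/42 c=81/28 d=-227/168
  seg 2: a=4 b=-32/21 c=-73/14 d=73/42
S(7/2) = -397/448

Δ: Δ0=-8/3, Δ1=7/2, Δ2=-5
row 1: diag=10, rhs=37; c'=1/5, d'=37/10
row 2: denom=6−2·1/5=28/5; d'=(-51−2·37/10)/(28/5)=-73/7
back: M2=-73/7
back: M1=37/10−1/5·-73/7=81/14
M: M0=0, M1=81/14, M2=-73/7, M3=0
seg 0: a=5, c=M0/2=0, d=(M1−M0)/(6·3)=9/28, b=Δ0−h0·(2M0+M1)/6=-467/84
seg 1: a=-3, c=M1/2=81/28, d=(M2−M1)/(6·2)=-227/168, b=Δ1−h1·(2M1+M2)/6=131/42
seg 2: a=4, c=M2/2=-73/14, d=(M3−M2)/(6·1)=73/42, b=Δ2−h2·(2M2+M3)/6=-32/21
t_q=7/2 → seg 1, τ=1/2; S=-3+131/42·τ+81/28·τ²+-227/168·τ³=-397/448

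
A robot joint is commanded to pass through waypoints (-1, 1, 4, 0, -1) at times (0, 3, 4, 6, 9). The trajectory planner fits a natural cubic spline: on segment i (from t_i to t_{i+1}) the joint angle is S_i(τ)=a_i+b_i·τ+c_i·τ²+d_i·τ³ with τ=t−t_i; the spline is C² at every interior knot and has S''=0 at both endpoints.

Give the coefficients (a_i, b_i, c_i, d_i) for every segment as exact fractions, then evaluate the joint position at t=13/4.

Δ: Δ0=2/3, Δ1=3, Δ2=-2, Δ3=-1/3
row 1: diag=8, rhs=14; c'=1/8, d'=7/4
row 2: denom=6−1·1/8=47/8; d'=(-30−1·7/4)/(47/8)=-254/47
row 3: denom=10−2·16/47=438/47; d'=(10−2·-254/47)/(438/47)=163/73
back: M3=163/73
back: M2=-254/47−16/47·163/73=-450/73
back: M1=7/4−1/8·-450/73=184/73
M: M0=0, M1=184/73, M2=-450/73, M3=163/73, M4=0
seg 0: a=-1, c=M0/2=0, d=(M1−M0)/(6·3)=92/657, b=Δ0−h0·(2M0+M1)/6=-130/219
seg 1: a=1, c=M1/2=92/73, d=(M2−M1)/(6·1)=-317/219, b=Δ1−h1·(2M1+M2)/6=698/219
seg 2: a=4, c=M2/2=-225/73, d=(M3−M2)/(6·2)=613/876, b=Δ2−h2·(2M2+M3)/6=299/219
seg 3: a=0, c=M3/2=163/146, d=(M4−M3)/(6·3)=-163/1314, b=Δ3−h3·(2M3+M4)/6=-562/219
t_q=13/4 → seg 1, τ=1/4; S=1+698/219·τ+92/73·τ²+-317/219·τ³=8657/4672

  seg 0: a=-1 b=-130/219 c=0 d=92/657
  seg 1: a=1 b=698/219 c=92/73 d=-317/219
  seg 2: a=4 b=299/219 c=-225/73 d=613/876
  seg 3: a=0 b=-562/219 c=163/146 d=-163/1314
S(13/4) = 8657/4672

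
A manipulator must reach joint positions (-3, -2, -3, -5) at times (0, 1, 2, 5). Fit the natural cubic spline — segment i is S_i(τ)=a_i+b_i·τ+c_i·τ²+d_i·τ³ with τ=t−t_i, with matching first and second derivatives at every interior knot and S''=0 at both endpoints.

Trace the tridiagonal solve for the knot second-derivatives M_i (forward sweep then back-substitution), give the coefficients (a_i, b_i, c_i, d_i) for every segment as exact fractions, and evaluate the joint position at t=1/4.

Δ: Δ0=1, Δ1=-1, Δ2=-2/3
row 1: diag=4, rhs=-12; c'=1/4, d'=-3
row 2: denom=8−1·1/4=31/4; d'=(2−1·-3)/(31/4)=20/31
back: M2=20/31
back: M1=-3−1/4·20/31=-98/31
M: M0=0, M1=-98/31, M2=20/31, M3=0
seg 0: a=-3, c=M0/2=0, d=(M1−M0)/(6·1)=-49/93, b=Δ0−h0·(2M0+M1)/6=142/93
seg 1: a=-2, c=M1/2=-49/31, d=(M2−M1)/(6·1)=59/93, b=Δ1−h1·(2M1+M2)/6=-5/93
seg 2: a=-3, c=M2/2=10/31, d=(M3−M2)/(6·3)=-10/279, b=Δ2−h2·(2M2+M3)/6=-122/93
t_q=1/4 → seg 0, τ=1/4; S=-3+142/93·τ+0·τ²+-49/93·τ³=-5211/1984

  seg 0: a=-3 b=142/93 c=0 d=-49/93
  seg 1: a=-2 b=-5/93 c=-49/31 d=59/93
  seg 2: a=-3 b=-122/93 c=10/31 d=-10/279
S(1/4) = -5211/1984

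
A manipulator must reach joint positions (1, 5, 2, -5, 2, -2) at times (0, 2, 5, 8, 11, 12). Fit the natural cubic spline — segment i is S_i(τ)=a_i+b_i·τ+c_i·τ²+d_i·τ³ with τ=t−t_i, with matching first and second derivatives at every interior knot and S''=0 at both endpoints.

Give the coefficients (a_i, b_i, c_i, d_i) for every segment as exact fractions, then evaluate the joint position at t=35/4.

Δ: Δ0=2, Δ1=-1, Δ2=-7/3, Δ3=7/3, Δ4=-4
row 1: diag=10, rhs=-18; c'=3/10, d'=-9/5
row 2: denom=12−3·3/10=111/10; d'=(-8−3·-9/5)/(111/10)=-26/111
row 3: denom=12−3·10/37=414/37; d'=(28−3·-26/111)/(414/37)=59/23
row 4: denom=8−3·37/138=331/46; d'=(-38−3·59/23)/(331/46)=-2102/331
back: M4=-2102/331
back: M3=59/23−37/138·-2102/331=4238/993
back: M2=-26/111−10/37·4238/993=-1378/993
back: M1=-9/5−3/10·-1378/993=-458/331
M: M0=0, M1=-458/331, M2=-1378/993, M3=4238/993, M4=-2102/331, M5=0
seg 0: a=1, c=M0/2=0, d=(M1−M0)/(6·2)=-229/1986, b=Δ0−h0·(2M0+M1)/6=2444/993
seg 1: a=5, c=M1/2=-229/331, d=(M2−M1)/(6·3)=-2/8937, b=Δ1−h1·(2M1+M2)/6=1070/993
seg 2: a=2, c=M2/2=-689/993, d=(M3−M2)/(6·3)=104/331, b=Δ2−h2·(2M2+M3)/6=-3058/993
seg 3: a=-5, c=M3/2=2119/993, d=(M4−M3)/(6·3)=-5272/8937, b=Δ3−h3·(2M3+M4)/6=1232/993
seg 4: a=2, c=M4/2=-1051/331, d=(M5−M4)/(6·1)=1051/993, b=Δ4−h4·(2M4+M5)/6=-1870/993
t_q=35/4 → seg 3, τ=3/4; S=-5+1232/993·τ+2119/993·τ²+-5272/8937·τ³=-16513/5296

  seg 0: a=1 b=2444/993 c=0 d=-229/1986
  seg 1: a=5 b=1070/993 c=-229/331 d=-2/8937
  seg 2: a=2 b=-3058/993 c=-689/993 d=104/331
  seg 3: a=-5 b=1232/993 c=2119/993 d=-5272/8937
  seg 4: a=2 b=-1870/993 c=-1051/331 d=1051/993
S(35/4) = -16513/5296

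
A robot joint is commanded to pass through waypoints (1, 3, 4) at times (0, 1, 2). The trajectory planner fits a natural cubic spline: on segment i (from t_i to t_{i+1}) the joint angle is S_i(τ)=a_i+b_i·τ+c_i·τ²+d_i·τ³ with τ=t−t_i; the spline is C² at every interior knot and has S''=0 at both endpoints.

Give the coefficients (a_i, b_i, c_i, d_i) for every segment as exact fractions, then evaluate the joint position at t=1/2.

  seg 0: a=1 b=9/4 c=0 d=-1/4
  seg 1: a=3 b=3/2 c=-3/4 d=1/4
S(1/2) = 67/32

Δ: Δ0=2, Δ1=1
row 1: diag=4, rhs=-6; c'=1/4, d'=-3/2
back: M1=-3/2
M: M0=0, M1=-3/2, M2=0
seg 0: a=1, c=M0/2=0, d=(M1−M0)/(6·1)=-1/4, b=Δ0−h0·(2M0+M1)/6=9/4
seg 1: a=3, c=M1/2=-3/4, d=(M2−M1)/(6·1)=1/4, b=Δ1−h1·(2M1+M2)/6=3/2
t_q=1/2 → seg 0, τ=1/2; S=1+9/4·τ+0·τ²+-1/4·τ³=67/32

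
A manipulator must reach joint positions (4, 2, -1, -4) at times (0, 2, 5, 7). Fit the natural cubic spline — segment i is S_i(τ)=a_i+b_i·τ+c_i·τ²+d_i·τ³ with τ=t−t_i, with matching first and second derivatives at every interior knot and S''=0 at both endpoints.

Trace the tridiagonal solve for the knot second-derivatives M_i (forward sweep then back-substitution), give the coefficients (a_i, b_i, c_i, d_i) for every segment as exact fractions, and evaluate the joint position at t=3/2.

  seg 0: a=4 b=-94/91 c=0 d=3/364
  seg 1: a=2 b=-85/91 c=9/182 d=-1/42
  seg 2: a=-1 b=-233/182 c=-15/91 d=5/182
S(3/2) = 1031/416

Δ: Δ0=-1, Δ1=-1, Δ2=-3/2
row 1: diag=10, rhs=0; c'=3/10, d'=0
row 2: denom=10−3·3/10=91/10; d'=(-3−3·0)/(91/10)=-30/91
back: M2=-30/91
back: M1=0−3/10·-30/91=9/91
M: M0=0, M1=9/91, M2=-30/91, M3=0
seg 0: a=4, c=M0/2=0, d=(M1−M0)/(6·2)=3/364, b=Δ0−h0·(2M0+M1)/6=-94/91
seg 1: a=2, c=M1/2=9/182, d=(M2−M1)/(6·3)=-1/42, b=Δ1−h1·(2M1+M2)/6=-85/91
seg 2: a=-1, c=M2/2=-15/91, d=(M3−M2)/(6·2)=5/182, b=Δ2−h2·(2M2+M3)/6=-233/182
t_q=3/2 → seg 0, τ=3/2; S=4+-94/91·τ+0·τ²+3/364·τ³=1031/416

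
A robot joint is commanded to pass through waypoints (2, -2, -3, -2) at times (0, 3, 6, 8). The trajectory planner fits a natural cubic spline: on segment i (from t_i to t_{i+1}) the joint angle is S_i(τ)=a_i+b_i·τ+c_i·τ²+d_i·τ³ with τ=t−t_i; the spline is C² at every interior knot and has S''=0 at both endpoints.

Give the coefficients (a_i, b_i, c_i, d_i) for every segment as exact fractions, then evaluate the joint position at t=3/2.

Δ: Δ0=-4/3, Δ1=-1/3, Δ2=1/2
row 1: diag=12, rhs=6; c'=1/4, d'=1/2
row 2: denom=10−3·1/4=37/4; d'=(5−3·1/2)/(37/4)=14/37
back: M2=14/37
back: M1=1/2−1/4·14/37=15/37
M: M0=0, M1=15/37, M2=14/37, M3=0
seg 0: a=2, c=M0/2=0, d=(M1−M0)/(6·3)=5/222, b=Δ0−h0·(2M0+M1)/6=-341/222
seg 1: a=-2, c=M1/2=15/74, d=(M2−M1)/(6·3)=-1/666, b=Δ1−h1·(2M1+M2)/6=-103/111
seg 2: a=-3, c=M2/2=7/37, d=(M3−M2)/(6·2)=-7/222, b=Δ2−h2·(2M2+M3)/6=55/222
t_q=3/2 → seg 0, τ=3/2; S=2+-341/222·τ+0·τ²+5/222·τ³=-135/592

  seg 0: a=2 b=-341/222 c=0 d=5/222
  seg 1: a=-2 b=-103/111 c=15/74 d=-1/666
  seg 2: a=-3 b=55/222 c=7/37 d=-7/222
S(3/2) = -135/592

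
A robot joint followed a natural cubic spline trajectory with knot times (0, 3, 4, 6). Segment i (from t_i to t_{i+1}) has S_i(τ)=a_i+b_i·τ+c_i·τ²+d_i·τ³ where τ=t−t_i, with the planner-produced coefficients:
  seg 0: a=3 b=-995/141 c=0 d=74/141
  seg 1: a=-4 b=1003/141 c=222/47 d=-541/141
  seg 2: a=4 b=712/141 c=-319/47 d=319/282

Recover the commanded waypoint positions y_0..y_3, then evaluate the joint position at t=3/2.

y_0=3 y_1=-4 y_2=4 y_3=-4
S(3/2) = -1093/188

y_0 = S_0(0) = a_0 = 3
y_1 = S_1(0) = a_1 = -4
y_2 = S_2(0) = a_2 = 4
y_3 = S_2(2) = -4
t_q=3/2 is in segment 0 (τ=3/2); S_0(τ)=-1093/188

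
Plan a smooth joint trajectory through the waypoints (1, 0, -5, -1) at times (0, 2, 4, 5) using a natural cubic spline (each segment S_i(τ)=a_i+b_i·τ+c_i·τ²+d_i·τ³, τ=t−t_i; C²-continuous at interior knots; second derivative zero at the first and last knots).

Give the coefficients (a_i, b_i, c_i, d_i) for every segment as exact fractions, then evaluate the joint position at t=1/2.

Δ: Δ0=-1/2, Δ1=-5/2, Δ2=4
row 1: diag=8, rhs=-12; c'=1/4, d'=-3/2
row 2: denom=6−2·1/4=11/2; d'=(39−2·-3/2)/(11/2)=84/11
back: M2=84/11
back: M1=-3/2−1/4·84/11=-75/22
M: M0=0, M1=-75/22, M2=84/11, M3=0
seg 0: a=1, c=M0/2=0, d=(M1−M0)/(6·2)=-25/88, b=Δ0−h0·(2M0+M1)/6=7/11
seg 1: a=0, c=M1/2=-75/44, d=(M2−M1)/(6·2)=81/88, b=Δ1−h1·(2M1+M2)/6=-61/22
seg 2: a=-5, c=M2/2=42/11, d=(M3−M2)/(6·1)=-14/11, b=Δ2−h2·(2M2+M3)/6=16/11
t_q=1/2 → seg 0, τ=1/2; S=1+7/11·τ+0·τ²+-25/88·τ³=903/704

  seg 0: a=1 b=7/11 c=0 d=-25/88
  seg 1: a=0 b=-61/22 c=-75/44 d=81/88
  seg 2: a=-5 b=16/11 c=42/11 d=-14/11
S(1/2) = 903/704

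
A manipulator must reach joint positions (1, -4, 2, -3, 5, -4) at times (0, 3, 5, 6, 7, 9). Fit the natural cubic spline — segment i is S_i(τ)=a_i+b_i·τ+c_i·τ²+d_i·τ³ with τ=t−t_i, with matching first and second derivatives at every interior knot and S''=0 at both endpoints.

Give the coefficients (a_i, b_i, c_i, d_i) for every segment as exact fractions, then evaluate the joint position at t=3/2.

Δ: Δ0=-5/3, Δ1=3, Δ2=-5, Δ3=8, Δ4=-9/2
row 1: diag=10, rhs=28; c'=1/5, d'=14/5
row 2: denom=6−2·1/5=28/5; d'=(-48−2·14/5)/(28/5)=-67/7
row 3: denom=4−1·5/28=107/28; d'=(78−1·-67/7)/(107/28)=2452/107
row 4: denom=6−1·28/107=614/107; d'=(-75−1·2452/107)/(614/107)=-10477/614
back: M4=-10477/614
back: M3=2452/107−28/107·-10477/614=8406/307
back: M2=-67/7−5/28·8406/307=-8879/614
back: M1=14/5−1/5·-8879/614=3495/614
M: M0=0, M1=3495/614, M2=-8879/614, M3=8406/307, M4=-10477/614, M5=0
seg 0: a=1, c=M0/2=0, d=(M1−M0)/(6·3)=1165/3684, b=Δ0−h0·(2M0+M1)/6=-16625/3684
seg 1: a=-4, c=M1/2=3495/1228, d=(M2−M1)/(6·2)=-6187/3684, b=Δ1−h1·(2M1+M2)/6=7415/1842
seg 2: a=2, c=M2/2=-8879/1228, d=(M3−M2)/(6·1)=25691/3684, b=Δ2−h2·(2M2+M3)/6=-8737/1842
seg 3: a=-3, c=M3/2=4203/307, d=(M4−M3)/(6·1)=-27289/3684, b=Δ3−h3·(2M3+M4)/6=6325/3684
seg 4: a=5, c=M4/2=-10477/1228, d=(M5−M4)/(6·2)=10477/7368, b=Δ4−h4·(2M4+M5)/6=12665/1842
t_q=3/2 → seg 0, τ=3/2; S=1+-16625/3684·τ+0·τ²+1165/3684·τ³=-46191/9824

  seg 0: a=1 b=-16625/3684 c=0 d=1165/3684
  seg 1: a=-4 b=7415/1842 c=3495/1228 d=-6187/3684
  seg 2: a=2 b=-8737/1842 c=-8879/1228 d=25691/3684
  seg 3: a=-3 b=6325/3684 c=4203/307 d=-27289/3684
  seg 4: a=5 b=12665/1842 c=-10477/1228 d=10477/7368
S(3/2) = -46191/9824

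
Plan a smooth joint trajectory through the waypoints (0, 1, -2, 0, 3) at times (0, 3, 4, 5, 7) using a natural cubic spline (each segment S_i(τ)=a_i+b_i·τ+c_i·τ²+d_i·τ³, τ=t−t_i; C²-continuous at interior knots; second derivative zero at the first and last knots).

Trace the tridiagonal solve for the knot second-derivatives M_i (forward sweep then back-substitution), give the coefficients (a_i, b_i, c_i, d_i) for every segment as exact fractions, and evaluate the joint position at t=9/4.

  seg 0: a=0 b=2285/1068 c=0 d=-643/3204
  seg 1: a=1 b=-1751/534 c=-643/356 d=2227/1068
  seg 2: a=-2 b=-679/1068 c=396/89 d=-1937/1068
  seg 3: a=0 b=1507/534 c=-353/356 d=353/2136
S(9/4) = 57597/22784

Δ: Δ0=1/3, Δ1=-3, Δ2=2, Δ3=3/2
row 1: diag=8, rhs=-20; c'=1/8, d'=-5/2
row 2: denom=4−1·1/8=31/8; d'=(30−1·-5/2)/(31/8)=260/31
row 3: denom=6−1·8/31=178/31; d'=(-3−1·260/31)/(178/31)=-353/178
back: M3=-353/178
back: M2=260/31−8/31·-353/178=792/89
back: M1=-5/2−1/8·792/89=-643/178
M: M0=0, M1=-643/178, M2=792/89, M3=-353/178, M4=0
seg 0: a=0, c=M0/2=0, d=(M1−M0)/(6·3)=-643/3204, b=Δ0−h0·(2M0+M1)/6=2285/1068
seg 1: a=1, c=M1/2=-643/356, d=(M2−M1)/(6·1)=2227/1068, b=Δ1−h1·(2M1+M2)/6=-1751/534
seg 2: a=-2, c=M2/2=396/89, d=(M3−M2)/(6·1)=-1937/1068, b=Δ2−h2·(2M2+M3)/6=-679/1068
seg 3: a=0, c=M3/2=-353/356, d=(M4−M3)/(6·2)=353/2136, b=Δ3−h3·(2M3+M4)/6=1507/534
t_q=9/4 → seg 0, τ=9/4; S=0+2285/1068·τ+0·τ²+-643/3204·τ³=57597/22784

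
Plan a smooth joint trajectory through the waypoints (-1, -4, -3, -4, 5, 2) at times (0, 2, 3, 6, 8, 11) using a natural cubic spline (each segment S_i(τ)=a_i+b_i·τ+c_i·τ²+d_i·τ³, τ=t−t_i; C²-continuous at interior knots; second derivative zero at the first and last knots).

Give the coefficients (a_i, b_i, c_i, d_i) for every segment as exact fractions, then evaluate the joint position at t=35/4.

  seg 0: a=-1 b=-830/331 c=0 d=667/2648
  seg 1: a=-4 b=341/662 c=2001/1324 d=-1359/1324
  seg 2: a=-3 b=607/1324 c=-519/331 d=15539/35748
  seg 3: a=-4 b=1845/662 c=9311/3972 d=-5909/7944
  seg 4: a=5 b=3215/993 c=-2104/993 d=2104/8937
S(35/4) = 16777/2648

Δ: Δ0=-3/2, Δ1=1, Δ2=-1/3, Δ3=9/2, Δ4=-1
row 1: diag=6, rhs=15; c'=1/6, d'=5/2
row 2: denom=8−1·1/6=47/6; d'=(-8−1·5/2)/(47/6)=-63/47
row 3: denom=10−3·18/47=416/47; d'=(29−3·-63/47)/(416/47)=97/26
row 4: denom=10−2·47/208=993/104; d'=(-33−2·97/26)/(993/104)=-4208/993
back: M4=-4208/993
back: M3=97/26−47/208·-4208/993=9311/1986
back: M2=-63/47−18/47·9311/1986=-1038/331
back: M1=5/2−1/6·-1038/331=2001/662
M: M0=0, M1=2001/662, M2=-1038/331, M3=9311/1986, M4=-4208/993, M5=0
seg 0: a=-1, c=M0/2=0, d=(M1−M0)/(6·2)=667/2648, b=Δ0−h0·(2M0+M1)/6=-830/331
seg 1: a=-4, c=M1/2=2001/1324, d=(M2−M1)/(6·1)=-1359/1324, b=Δ1−h1·(2M1+M2)/6=341/662
seg 2: a=-3, c=M2/2=-519/331, d=(M3−M2)/(6·3)=15539/35748, b=Δ2−h2·(2M2+M3)/6=607/1324
seg 3: a=-4, c=M3/2=9311/3972, d=(M4−M3)/(6·2)=-5909/7944, b=Δ3−h3·(2M3+M4)/6=1845/662
seg 4: a=5, c=M4/2=-2104/993, d=(M5−M4)/(6·3)=2104/8937, b=Δ4−h4·(2M4+M5)/6=3215/993
t_q=35/4 → seg 4, τ=3/4; S=5+3215/993·τ+-2104/993·τ²+2104/8937·τ³=16777/2648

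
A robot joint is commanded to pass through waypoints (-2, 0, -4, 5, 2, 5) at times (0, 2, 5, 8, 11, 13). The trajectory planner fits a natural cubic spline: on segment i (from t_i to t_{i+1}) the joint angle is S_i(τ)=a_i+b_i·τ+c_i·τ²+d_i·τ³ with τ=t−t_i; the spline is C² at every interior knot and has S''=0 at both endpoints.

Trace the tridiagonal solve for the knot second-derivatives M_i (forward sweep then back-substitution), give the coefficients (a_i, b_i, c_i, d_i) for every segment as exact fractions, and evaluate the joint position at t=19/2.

  seg 0: a=-2 b=6986/3807 c=0 d=-3179/15228
  seg 1: a=0 b=-2551/3807 c=-3179/2538 d=23561/68526
  seg 2: a=-4 b=8359/7614 c=7012/3807 d=-587/1458
  seg 3: a=5 b=4868/3807 c=-13565/7614 d=23345/68526
  seg 4: a=2 b=-1619/7614 c=1630/1269 d=-815/3807
S(19/2) = 27473/6768

Δ: Δ0=1, Δ1=-4/3, Δ2=3, Δ3=-1, Δ4=3/2
row 1: diag=10, rhs=-14; c'=3/10, d'=-7/5
row 2: denom=12−3·3/10=111/10; d'=(26−3·-7/5)/(111/10)=302/111
row 3: denom=12−3·10/37=414/37; d'=(-24−3·302/111)/(414/37)=-595/207
row 4: denom=10−3·37/138=423/46; d'=(15−3·-595/207)/(423/46)=3260/1269
back: M4=3260/1269
back: M3=-595/207−37/138·3260/1269=-13565/3807
back: M2=302/111−10/37·-13565/3807=14024/3807
back: M1=-7/5−3/10·14024/3807=-3179/1269
M: M0=0, M1=-3179/1269, M2=14024/3807, M3=-13565/3807, M4=3260/1269, M5=0
seg 0: a=-2, c=M0/2=0, d=(M1−M0)/(6·2)=-3179/15228, b=Δ0−h0·(2M0+M1)/6=6986/3807
seg 1: a=0, c=M1/2=-3179/2538, d=(M2−M1)/(6·3)=23561/68526, b=Δ1−h1·(2M1+M2)/6=-2551/3807
seg 2: a=-4, c=M2/2=7012/3807, d=(M3−M2)/(6·3)=-587/1458, b=Δ2−h2·(2M2+M3)/6=8359/7614
seg 3: a=5, c=M3/2=-13565/7614, d=(M4−M3)/(6·3)=23345/68526, b=Δ3−h3·(2M3+M4)/6=4868/3807
seg 4: a=2, c=M4/2=1630/1269, d=(M5−M4)/(6·2)=-815/3807, b=Δ4−h4·(2M4+M5)/6=-1619/7614
t_q=19/2 → seg 3, τ=3/2; S=5+4868/3807·τ+-13565/7614·τ²+23345/68526·τ³=27473/6768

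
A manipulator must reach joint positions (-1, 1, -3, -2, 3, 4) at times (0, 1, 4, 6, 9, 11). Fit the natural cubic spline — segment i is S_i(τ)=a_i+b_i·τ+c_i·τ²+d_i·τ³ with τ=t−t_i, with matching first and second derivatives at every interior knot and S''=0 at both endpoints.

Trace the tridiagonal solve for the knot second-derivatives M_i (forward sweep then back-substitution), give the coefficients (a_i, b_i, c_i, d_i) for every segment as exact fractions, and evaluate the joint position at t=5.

  seg 0: a=-1 b=31183/12282 c=0 d=-6619/12282
  seg 1: a=1 b=5663/6141 c=-6619/4094 d=3541/12282
  seg 2: a=-3 b=-12209/12282 c=2002/2047 d=-2837/24564
  seg 3: a=-2 b=18817/12282 c=1167/4094 d=-1475/18423
  seg 4: a=3 b=13273/12282 c=-1783/4094 d=1783/24564
S(5) = -25641/8188

Δ: Δ0=2, Δ1=-4/3, Δ2=1/2, Δ3=5/3, Δ4=1/2
row 1: diag=8, rhs=-20; c'=3/8, d'=-5/2
row 2: denom=10−3·3/8=71/8; d'=(11−3·-5/2)/(71/8)=148/71
row 3: denom=10−2·16/71=678/71; d'=(7−2·148/71)/(678/71)=67/226
row 4: denom=10−3·71/226=2047/226; d'=(-7−3·67/226)/(2047/226)=-1783/2047
back: M4=-1783/2047
back: M3=67/226−71/226·-1783/2047=1167/2047
back: M2=148/71−16/71·1167/2047=4004/2047
back: M1=-5/2−3/8·4004/2047=-6619/2047
M: M0=0, M1=-6619/2047, M2=4004/2047, M3=1167/2047, M4=-1783/2047, M5=0
seg 0: a=-1, c=M0/2=0, d=(M1−M0)/(6·1)=-6619/12282, b=Δ0−h0·(2M0+M1)/6=31183/12282
seg 1: a=1, c=M1/2=-6619/4094, d=(M2−M1)/(6·3)=3541/12282, b=Δ1−h1·(2M1+M2)/6=5663/6141
seg 2: a=-3, c=M2/2=2002/2047, d=(M3−M2)/(6·2)=-2837/24564, b=Δ2−h2·(2M2+M3)/6=-12209/12282
seg 3: a=-2, c=M3/2=1167/4094, d=(M4−M3)/(6·3)=-1475/18423, b=Δ3−h3·(2M3+M4)/6=18817/12282
seg 4: a=3, c=M4/2=-1783/4094, d=(M5−M4)/(6·2)=1783/24564, b=Δ4−h4·(2M4+M5)/6=13273/12282
t_q=5 → seg 2, τ=1; S=-3+-12209/12282·τ+2002/2047·τ²+-2837/24564·τ³=-25641/8188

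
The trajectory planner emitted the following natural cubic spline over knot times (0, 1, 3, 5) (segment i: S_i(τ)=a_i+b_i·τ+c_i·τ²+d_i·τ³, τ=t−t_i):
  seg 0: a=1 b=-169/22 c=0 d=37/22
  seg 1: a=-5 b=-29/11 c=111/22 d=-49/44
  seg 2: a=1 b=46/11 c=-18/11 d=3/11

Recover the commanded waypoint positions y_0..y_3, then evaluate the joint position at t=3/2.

y_0 = S_0(0) = a_0 = 1
y_1 = S_1(0) = a_1 = -5
y_2 = S_2(0) = a_2 = 1
y_3 = S_2(2) = 5
t_q=3/2 is in segment 1 (τ=1/2); S_1(τ)=-1829/352

y_0=1 y_1=-5 y_2=1 y_3=5
S(3/2) = -1829/352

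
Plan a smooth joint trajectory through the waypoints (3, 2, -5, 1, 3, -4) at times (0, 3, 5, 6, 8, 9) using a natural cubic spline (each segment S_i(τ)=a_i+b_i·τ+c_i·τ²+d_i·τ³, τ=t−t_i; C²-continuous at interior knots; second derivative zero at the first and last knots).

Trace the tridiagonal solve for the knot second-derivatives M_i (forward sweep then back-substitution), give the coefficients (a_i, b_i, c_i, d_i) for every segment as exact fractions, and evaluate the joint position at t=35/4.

Δ: Δ0=-1/3, Δ1=-7/2, Δ2=6, Δ3=1, Δ4=-7
row 1: diag=10, rhs=-19; c'=1/5, d'=-19/10
row 2: denom=6−2·1/5=28/5; d'=(57−2·-19/10)/(28/5)=76/7
row 3: denom=6−1·5/28=163/28; d'=(-30−1·76/7)/(163/28)=-1144/163
row 4: denom=6−2·56/163=866/163; d'=(-48−2·-1144/163)/(866/163)=-2768/433
back: M4=-2768/433
back: M3=-1144/163−56/163·-2768/433=-2088/433
back: M2=76/7−5/28·-2088/433=5074/433
back: M1=-19/10−1/5·5074/433=-3675/866
M: M0=0, M1=-3675/866, M2=5074/433, M3=-2088/433, M4=-2768/433, M5=0
seg 0: a=3, c=M0/2=0, d=(M1−M0)/(6·3)=-1225/5196, b=Δ0−h0·(2M0+M1)/6=9293/5196
seg 1: a=2, c=M1/2=-3675/1732, d=(M2−M1)/(6·2)=13823/10392, b=Δ1−h1·(2M1+M2)/6=-11891/2598
seg 2: a=-5, c=M2/2=2537/433, d=(M3−M2)/(6·1)=-3581/1299, b=Δ2−h2·(2M2+M3)/6=3764/1299
seg 3: a=1, c=M3/2=-1044/433, d=(M4−M3)/(6·2)=-170/1299, b=Δ3−h3·(2M3+M4)/6=8243/1299
seg 4: a=3, c=M4/2=-1384/433, d=(M5−M4)/(6·1)=1384/1299, b=Δ4−h4·(2M4+M5)/6=-6325/1299
t_q=35/4 → seg 4, τ=3/4; S=3+-6325/1299·τ+-1384/433·τ²+1384/1299·τ³=-6929/3464

  seg 0: a=3 b=9293/5196 c=0 d=-1225/5196
  seg 1: a=2 b=-11891/2598 c=-3675/1732 d=13823/10392
  seg 2: a=-5 b=3764/1299 c=2537/433 d=-3581/1299
  seg 3: a=1 b=8243/1299 c=-1044/433 d=-170/1299
  seg 4: a=3 b=-6325/1299 c=-1384/433 d=1384/1299
S(35/4) = -6929/3464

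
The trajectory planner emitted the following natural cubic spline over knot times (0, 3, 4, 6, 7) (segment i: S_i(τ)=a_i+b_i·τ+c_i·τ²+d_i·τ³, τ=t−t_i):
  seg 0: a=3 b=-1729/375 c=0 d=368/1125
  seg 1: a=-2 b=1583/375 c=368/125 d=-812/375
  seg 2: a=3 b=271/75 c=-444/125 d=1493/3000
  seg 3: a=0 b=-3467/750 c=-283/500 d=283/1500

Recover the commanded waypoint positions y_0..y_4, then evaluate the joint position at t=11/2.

y_0 = S_0(0) = a_0 = 3
y_1 = S_1(0) = a_1 = -2
y_2 = S_2(0) = a_2 = 3
y_3 = S_3(0) = a_3 = 0
y_4 = S_3(1) = -5
t_q=11/2 is in segment 2 (τ=3/2); S_2(τ)=16861/8000

y_0=3 y_1=-2 y_2=3 y_3=0 y_4=-5
S(11/2) = 16861/8000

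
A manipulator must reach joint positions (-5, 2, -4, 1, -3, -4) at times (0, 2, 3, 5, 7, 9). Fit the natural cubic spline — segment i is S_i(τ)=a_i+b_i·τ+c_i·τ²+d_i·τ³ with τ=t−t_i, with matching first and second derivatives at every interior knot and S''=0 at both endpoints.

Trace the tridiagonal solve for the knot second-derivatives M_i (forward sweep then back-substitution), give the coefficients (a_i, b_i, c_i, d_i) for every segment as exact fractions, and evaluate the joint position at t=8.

  seg 0: a=-5 b=7043/954 c=0 d=-463/477
  seg 1: a=2 b=-4069/954 c=-926/159 d=3901/954
  seg 2: a=-4 b=-1739/477 c=683/106 d=-6431/3816
  seg 3: a=1 b=1817/954 c=-2333/636 d=1637/1908
  seg 4: a=-3 b=-2359/954 c=941/636 d=-941/3816
S(8) = -5393/1272

Δ: Δ0=7/2, Δ1=-6, Δ2=5/2, Δ3=-2, Δ4=-1/2
row 1: diag=6, rhs=-57; c'=1/6, d'=-19/2
row 2: denom=6−1·1/6=35/6; d'=(51−1·-19/2)/(35/6)=363/35
row 3: denom=8−2·12/35=256/35; d'=(-27−2·363/35)/(256/35)=-1671/256
row 4: denom=8−2·35/128=477/64; d'=(9−2·-1671/256)/(477/64)=941/318
back: M4=941/318
back: M3=-1671/256−35/128·941/318=-2333/318
back: M2=363/35−12/35·-2333/318=683/53
back: M1=-19/2−1/6·683/53=-1852/159
M: M0=0, M1=-1852/159, M2=683/53, M3=-2333/318, M4=941/318, M5=0
seg 0: a=-5, c=M0/2=0, d=(M1−M0)/(6·2)=-463/477, b=Δ0−h0·(2M0+M1)/6=7043/954
seg 1: a=2, c=M1/2=-926/159, d=(M2−M1)/(6·1)=3901/954, b=Δ1−h1·(2M1+M2)/6=-4069/954
seg 2: a=-4, c=M2/2=683/106, d=(M3−M2)/(6·2)=-6431/3816, b=Δ2−h2·(2M2+M3)/6=-1739/477
seg 3: a=1, c=M3/2=-2333/636, d=(M4−M3)/(6·2)=1637/1908, b=Δ3−h3·(2M3+M4)/6=1817/954
seg 4: a=-3, c=M4/2=941/636, d=(M5−M4)/(6·2)=-941/3816, b=Δ4−h4·(2M4+M5)/6=-2359/954
t_q=8 → seg 4, τ=1; S=-3+-2359/954·τ+941/636·τ²+-941/3816·τ³=-5393/1272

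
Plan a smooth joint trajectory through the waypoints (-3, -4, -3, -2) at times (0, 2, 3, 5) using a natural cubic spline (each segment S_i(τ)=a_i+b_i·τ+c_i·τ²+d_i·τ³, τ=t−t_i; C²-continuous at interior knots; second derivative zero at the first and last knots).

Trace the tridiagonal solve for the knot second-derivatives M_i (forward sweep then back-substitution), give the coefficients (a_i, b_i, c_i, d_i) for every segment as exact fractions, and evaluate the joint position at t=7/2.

  seg 0: a=-3 b=-73/70 c=0 d=19/140
  seg 1: a=-4 b=41/70 c=57/70 d=-2/5
  seg 2: a=-3 b=71/70 c=-27/70 d=9/140
S(7/2) = -413/160

Δ: Δ0=-1/2, Δ1=1, Δ2=1/2
row 1: diag=6, rhs=9; c'=1/6, d'=3/2
row 2: denom=6−1·1/6=35/6; d'=(-3−1·3/2)/(35/6)=-27/35
back: M2=-27/35
back: M1=3/2−1/6·-27/35=57/35
M: M0=0, M1=57/35, M2=-27/35, M3=0
seg 0: a=-3, c=M0/2=0, d=(M1−M0)/(6·2)=19/140, b=Δ0−h0·(2M0+M1)/6=-73/70
seg 1: a=-4, c=M1/2=57/70, d=(M2−M1)/(6·1)=-2/5, b=Δ1−h1·(2M1+M2)/6=41/70
seg 2: a=-3, c=M2/2=-27/70, d=(M3−M2)/(6·2)=9/140, b=Δ2−h2·(2M2+M3)/6=71/70
t_q=7/2 → seg 2, τ=1/2; S=-3+71/70·τ+-27/70·τ²+9/140·τ³=-413/160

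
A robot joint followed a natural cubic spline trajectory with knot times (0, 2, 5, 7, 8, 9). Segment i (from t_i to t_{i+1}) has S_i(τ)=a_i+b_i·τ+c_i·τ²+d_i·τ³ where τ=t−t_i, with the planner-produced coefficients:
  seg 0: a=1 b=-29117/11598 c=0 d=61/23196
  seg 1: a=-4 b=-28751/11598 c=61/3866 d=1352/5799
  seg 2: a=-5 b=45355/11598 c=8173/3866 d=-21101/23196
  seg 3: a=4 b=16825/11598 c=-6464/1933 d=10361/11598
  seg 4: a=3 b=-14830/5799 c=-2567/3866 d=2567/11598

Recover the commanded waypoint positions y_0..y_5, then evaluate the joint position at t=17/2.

y_0=1 y_1=-4 y_2=-5 y_3=4 y_4=3 y_5=0
S(17/2) = 48959/30928

y_0 = S_0(0) = a_0 = 1
y_1 = S_1(0) = a_1 = -4
y_2 = S_2(0) = a_2 = -5
y_3 = S_3(0) = a_3 = 4
y_4 = S_4(0) = a_4 = 3
y_5 = S_4(1) = 0
t_q=17/2 is in segment 4 (τ=1/2); S_4(τ)=48959/30928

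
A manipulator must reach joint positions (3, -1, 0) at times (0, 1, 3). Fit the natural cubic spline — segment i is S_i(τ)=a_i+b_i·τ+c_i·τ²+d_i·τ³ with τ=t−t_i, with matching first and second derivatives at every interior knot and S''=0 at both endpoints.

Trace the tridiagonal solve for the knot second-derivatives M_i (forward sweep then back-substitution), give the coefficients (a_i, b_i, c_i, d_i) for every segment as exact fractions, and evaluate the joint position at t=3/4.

Δ: Δ0=-4, Δ1=1/2
row 1: diag=6, rhs=27; c'=1/3, d'=9/2
back: M1=9/2
M: M0=0, M1=9/2, M2=0
seg 0: a=3, c=M0/2=0, d=(M1−M0)/(6·1)=3/4, b=Δ0−h0·(2M0+M1)/6=-19/4
seg 1: a=-1, c=M1/2=9/4, d=(M2−M1)/(6·2)=-3/8, b=Δ1−h1·(2M1+M2)/6=-5/2
t_q=3/4 → seg 0, τ=3/4; S=3+-19/4·τ+0·τ²+3/4·τ³=-63/256

  seg 0: a=3 b=-19/4 c=0 d=3/4
  seg 1: a=-1 b=-5/2 c=9/4 d=-3/8
S(3/4) = -63/256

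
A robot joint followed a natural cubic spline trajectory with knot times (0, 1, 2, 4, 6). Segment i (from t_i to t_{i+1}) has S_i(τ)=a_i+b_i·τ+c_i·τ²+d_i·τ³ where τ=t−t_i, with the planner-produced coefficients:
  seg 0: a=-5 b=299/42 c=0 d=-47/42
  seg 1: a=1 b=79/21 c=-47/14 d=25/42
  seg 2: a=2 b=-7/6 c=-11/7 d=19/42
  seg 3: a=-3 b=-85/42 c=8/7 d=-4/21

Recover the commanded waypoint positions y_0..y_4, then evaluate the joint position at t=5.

y_0 = S_0(0) = a_0 = -5
y_1 = S_1(0) = a_1 = 1
y_2 = S_2(0) = a_2 = 2
y_3 = S_3(0) = a_3 = -3
y_4 = S_3(2) = -4
t_q=5 is in segment 3 (τ=1); S_3(τ)=-57/14

y_0=-5 y_1=1 y_2=2 y_3=-3 y_4=-4
S(5) = -57/14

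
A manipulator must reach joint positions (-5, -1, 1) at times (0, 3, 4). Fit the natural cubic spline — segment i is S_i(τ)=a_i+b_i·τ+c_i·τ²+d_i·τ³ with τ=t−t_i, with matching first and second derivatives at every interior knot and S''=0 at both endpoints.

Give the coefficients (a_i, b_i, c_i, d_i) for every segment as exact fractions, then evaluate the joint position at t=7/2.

Δ: Δ0=4/3, Δ1=2
row 1: diag=8, rhs=4; c'=1/8, d'=1/2
back: M1=1/2
M: M0=0, M1=1/2, M2=0
seg 0: a=-5, c=M0/2=0, d=(M1−M0)/(6·3)=1/36, b=Δ0−h0·(2M0+M1)/6=13/12
seg 1: a=-1, c=M1/2=1/4, d=(M2−M1)/(6·1)=-1/12, b=Δ1−h1·(2M1+M2)/6=11/6
t_q=7/2 → seg 1, τ=1/2; S=-1+11/6·τ+1/4·τ²+-1/12·τ³=-1/32

  seg 0: a=-5 b=13/12 c=0 d=1/36
  seg 1: a=-1 b=11/6 c=1/4 d=-1/12
S(7/2) = -1/32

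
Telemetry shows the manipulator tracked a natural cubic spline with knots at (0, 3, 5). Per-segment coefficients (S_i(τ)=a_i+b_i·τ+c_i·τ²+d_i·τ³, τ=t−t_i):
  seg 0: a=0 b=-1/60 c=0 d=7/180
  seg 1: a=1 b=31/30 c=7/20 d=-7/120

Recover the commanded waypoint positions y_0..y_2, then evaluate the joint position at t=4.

y_0=0 y_1=1 y_2=4
S(4) = 93/40

y_0 = S_0(0) = a_0 = 0
y_1 = S_1(0) = a_1 = 1
y_2 = S_1(2) = 4
t_q=4 is in segment 1 (τ=1); S_1(τ)=93/40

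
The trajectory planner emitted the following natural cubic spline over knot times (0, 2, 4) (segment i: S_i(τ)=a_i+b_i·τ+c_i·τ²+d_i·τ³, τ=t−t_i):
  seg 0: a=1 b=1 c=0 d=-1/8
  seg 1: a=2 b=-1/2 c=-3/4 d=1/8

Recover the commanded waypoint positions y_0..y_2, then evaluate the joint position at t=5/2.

y_0=1 y_1=2 y_2=-1
S(5/2) = 101/64

y_0 = S_0(0) = a_0 = 1
y_1 = S_1(0) = a_1 = 2
y_2 = S_1(2) = -1
t_q=5/2 is in segment 1 (τ=1/2); S_1(τ)=101/64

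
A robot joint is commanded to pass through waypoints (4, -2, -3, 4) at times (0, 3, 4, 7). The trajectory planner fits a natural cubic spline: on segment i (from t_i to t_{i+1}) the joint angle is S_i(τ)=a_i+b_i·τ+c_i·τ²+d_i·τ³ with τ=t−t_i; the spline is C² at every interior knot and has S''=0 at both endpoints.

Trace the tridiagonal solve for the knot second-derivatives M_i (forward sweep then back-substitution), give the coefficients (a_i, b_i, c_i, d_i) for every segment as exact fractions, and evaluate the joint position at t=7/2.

Δ: Δ0=-2, Δ1=-1, Δ2=7/3
row 1: diag=8, rhs=6; c'=1/8, d'=3/4
row 2: denom=8−1·1/8=63/8; d'=(20−1·3/4)/(63/8)=22/9
back: M2=22/9
back: M1=3/4−1/8·22/9=4/9
M: M0=0, M1=4/9, M2=22/9, M3=0
seg 0: a=4, c=M0/2=0, d=(M1−M0)/(6·3)=2/81, b=Δ0−h0·(2M0+M1)/6=-20/9
seg 1: a=-2, c=M1/2=2/9, d=(M2−M1)/(6·1)=1/3, b=Δ1−h1·(2M1+M2)/6=-14/9
seg 2: a=-3, c=M2/2=11/9, d=(M3−M2)/(6·3)=-11/81, b=Δ2−h2·(2M2+M3)/6=-1/9
t_q=7/2 → seg 1, τ=1/2; S=-2+-14/9·τ+2/9·τ²+1/3·τ³=-193/72

  seg 0: a=4 b=-20/9 c=0 d=2/81
  seg 1: a=-2 b=-14/9 c=2/9 d=1/3
  seg 2: a=-3 b=-1/9 c=11/9 d=-11/81
S(7/2) = -193/72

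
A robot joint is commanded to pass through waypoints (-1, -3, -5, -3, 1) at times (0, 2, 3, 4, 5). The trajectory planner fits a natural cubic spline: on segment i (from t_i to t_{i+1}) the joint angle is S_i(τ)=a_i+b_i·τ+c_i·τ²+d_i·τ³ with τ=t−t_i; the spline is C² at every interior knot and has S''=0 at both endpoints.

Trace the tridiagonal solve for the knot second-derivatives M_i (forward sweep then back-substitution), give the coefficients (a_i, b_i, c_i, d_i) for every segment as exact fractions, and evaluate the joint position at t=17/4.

Δ: Δ0=-1, Δ1=-2, Δ2=2, Δ3=4
row 1: diag=6, rhs=-6; c'=1/6, d'=-1
row 2: denom=4−1·1/6=23/6; d'=(24−1·-1)/(23/6)=150/23
row 3: denom=4−1·6/23=86/23; d'=(12−1·150/23)/(86/23)=63/43
back: M3=63/43
back: M2=150/23−6/23·63/43=264/43
back: M1=-1−1/6·264/43=-87/43
M: M0=0, M1=-87/43, M2=264/43, M3=63/43, M4=0
seg 0: a=-1, c=M0/2=0, d=(M1−M0)/(6·2)=-29/172, b=Δ0−h0·(2M0+M1)/6=-14/43
seg 1: a=-3, c=M1/2=-87/86, d=(M2−M1)/(6·1)=117/86, b=Δ1−h1·(2M1+M2)/6=-101/43
seg 2: a=-5, c=M2/2=132/43, d=(M3−M2)/(6·1)=-67/86, b=Δ2−h2·(2M2+M3)/6=-25/86
seg 3: a=-3, c=M3/2=63/86, d=(M4−M3)/(6·1)=-21/86, b=Δ3−h3·(2M3+M4)/6=151/43
t_q=17/4 → seg 3, τ=1/4; S=-3+151/43·τ+63/86·τ²+-21/86·τ³=-11449/5504

  seg 0: a=-1 b=-14/43 c=0 d=-29/172
  seg 1: a=-3 b=-101/43 c=-87/86 d=117/86
  seg 2: a=-5 b=-25/86 c=132/43 d=-67/86
  seg 3: a=-3 b=151/43 c=63/86 d=-21/86
S(17/4) = -11449/5504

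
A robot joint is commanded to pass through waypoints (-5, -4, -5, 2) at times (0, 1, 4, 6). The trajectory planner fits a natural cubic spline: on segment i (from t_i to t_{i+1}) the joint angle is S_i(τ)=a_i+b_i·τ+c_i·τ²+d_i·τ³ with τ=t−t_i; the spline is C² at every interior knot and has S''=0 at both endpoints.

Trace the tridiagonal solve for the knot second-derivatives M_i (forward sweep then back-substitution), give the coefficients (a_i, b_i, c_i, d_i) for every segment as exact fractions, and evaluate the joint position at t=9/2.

  seg 0: a=-5 b=575/426 c=0 d=-149/426
  seg 1: a=-4 b=64/213 c=-149/142 d=119/426
  seg 2: a=-5 b=659/426 c=104/71 d=-52/213
S(9/2) = -1105/284

Δ: Δ0=1, Δ1=-1/3, Δ2=7/2
row 1: diag=8, rhs=-8; c'=3/8, d'=-1
row 2: denom=10−3·3/8=71/8; d'=(23−3·-1)/(71/8)=208/71
back: M2=208/71
back: M1=-1−3/8·208/71=-149/71
M: M0=0, M1=-149/71, M2=208/71, M3=0
seg 0: a=-5, c=M0/2=0, d=(M1−M0)/(6·1)=-149/426, b=Δ0−h0·(2M0+M1)/6=575/426
seg 1: a=-4, c=M1/2=-149/142, d=(M2−M1)/(6·3)=119/426, b=Δ1−h1·(2M1+M2)/6=64/213
seg 2: a=-5, c=M2/2=104/71, d=(M3−M2)/(6·2)=-52/213, b=Δ2−h2·(2M2+M3)/6=659/426
t_q=9/2 → seg 2, τ=1/2; S=-5+659/426·τ+104/71·τ²+-52/213·τ³=-1105/284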